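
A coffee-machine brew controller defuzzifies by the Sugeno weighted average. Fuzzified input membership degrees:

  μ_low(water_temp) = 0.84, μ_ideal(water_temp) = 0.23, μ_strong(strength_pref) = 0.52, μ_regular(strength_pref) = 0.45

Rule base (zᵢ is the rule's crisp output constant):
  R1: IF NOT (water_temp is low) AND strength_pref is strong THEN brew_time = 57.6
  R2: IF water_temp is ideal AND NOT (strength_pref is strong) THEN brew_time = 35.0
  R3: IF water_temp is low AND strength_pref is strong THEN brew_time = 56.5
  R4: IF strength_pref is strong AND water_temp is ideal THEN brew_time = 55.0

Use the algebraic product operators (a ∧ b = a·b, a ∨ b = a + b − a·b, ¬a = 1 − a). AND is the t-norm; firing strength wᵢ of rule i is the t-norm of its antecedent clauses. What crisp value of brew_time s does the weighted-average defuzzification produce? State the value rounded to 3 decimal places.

53.218

R1 (z=57.6): ¬low=1−0.84=0.16, strong=0.52; AND[a·b] → w = 0.0832
R2 (z=35.0): ideal=0.23, ¬strong=1−0.52=0.48; AND[a·b] → w = 0.1104
R3 (z=56.5): low=0.84, strong=0.52; AND[a·b] → w = 0.4368
R4 (z=55.0): strong=0.52, ideal=0.23; AND[a·b] → w = 0.1196
Weighted average = (0.0832·57.6 + 0.1104·35.0 + 0.4368·56.5 + 0.1196·55.0) / (0.0832 + 0.1104 + 0.4368 + 0.1196)
  = 39.9135 / 0.7500 = 53.218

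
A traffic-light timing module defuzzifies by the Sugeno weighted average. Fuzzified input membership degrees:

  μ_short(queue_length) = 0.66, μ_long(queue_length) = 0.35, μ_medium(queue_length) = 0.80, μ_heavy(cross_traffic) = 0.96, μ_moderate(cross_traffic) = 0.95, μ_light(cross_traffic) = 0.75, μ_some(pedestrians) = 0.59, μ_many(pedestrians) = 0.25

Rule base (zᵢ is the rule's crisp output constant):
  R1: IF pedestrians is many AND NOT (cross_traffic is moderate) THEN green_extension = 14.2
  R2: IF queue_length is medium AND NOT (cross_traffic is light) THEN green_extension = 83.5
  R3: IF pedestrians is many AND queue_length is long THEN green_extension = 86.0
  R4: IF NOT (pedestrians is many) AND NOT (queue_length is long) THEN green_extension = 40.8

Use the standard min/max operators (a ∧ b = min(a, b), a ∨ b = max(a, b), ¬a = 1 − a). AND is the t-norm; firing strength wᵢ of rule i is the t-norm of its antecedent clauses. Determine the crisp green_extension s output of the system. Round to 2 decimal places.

58.00

R1 (z=14.2): many=0.25, ¬moderate=1−0.95=0.05; AND[min(a, b)] → w = 0.05
R2 (z=83.5): medium=0.80, ¬light=1−0.75=0.25; AND[min(a, b)] → w = 0.25
R3 (z=86.0): many=0.25, long=0.35; AND[min(a, b)] → w = 0.25
R4 (z=40.8): ¬many=1−0.25=0.75, ¬long=1−0.35=0.65; AND[min(a, b)] → w = 0.65
Weighted average = (0.05·14.2 + 0.25·83.5 + 0.25·86.0 + 0.65·40.8) / (0.05 + 0.25 + 0.25 + 0.65)
  = 69.6050 / 1.2000 = 58.00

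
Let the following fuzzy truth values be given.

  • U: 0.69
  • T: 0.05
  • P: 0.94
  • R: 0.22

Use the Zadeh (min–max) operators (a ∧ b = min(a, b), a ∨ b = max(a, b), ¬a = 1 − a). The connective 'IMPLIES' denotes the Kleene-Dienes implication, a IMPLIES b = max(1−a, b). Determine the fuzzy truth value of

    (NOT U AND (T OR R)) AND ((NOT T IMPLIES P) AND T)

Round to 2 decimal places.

NOT U = 1 − 0.69 = 0.31
T OR R = max(a, b) on (0.05, 0.22) = 0.22
NOT U AND (T OR R) = min(a, b) on (0.31, 0.22) = 0.22
NOT T = 1 − 0.05 = 0.95
NOT T IMPLIES P  [Kleene-Dienes: max(1−a, b)] with a=0.95, b=0.94 → 0.94
(NOT T IMPLIES P) AND T = min(a, b) on (0.94, 0.05) = 0.05
(NOT U AND (T OR R)) AND ((NOT T IMPLIES P) AND T) = min(a, b) on (0.22, 0.05) = 0.05

0.05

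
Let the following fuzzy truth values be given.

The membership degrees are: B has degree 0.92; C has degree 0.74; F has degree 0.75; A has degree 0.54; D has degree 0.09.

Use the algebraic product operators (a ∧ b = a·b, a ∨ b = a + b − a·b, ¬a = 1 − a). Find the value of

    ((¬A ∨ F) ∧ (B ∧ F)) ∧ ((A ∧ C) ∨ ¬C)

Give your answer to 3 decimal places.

0.332

¬A = 1 − 0.5400 = 0.4600
¬A ∨ F = a + b − a·b on (0.4600, 0.7500) = 0.8650
B ∧ F = a·b on (0.9200, 0.7500) = 0.6900
(¬A ∨ F) ∧ (B ∧ F) = a·b on (0.8650, 0.6900) = 0.5968
A ∧ C = a·b on (0.5400, 0.7400) = 0.3996
¬C = 1 − 0.7400 = 0.2600
(A ∧ C) ∨ ¬C = a + b − a·b on (0.3996, 0.2600) = 0.5557
((¬A ∨ F) ∧ (B ∧ F)) ∧ ((A ∧ C) ∨ ¬C) = a·b on (0.5968, 0.5557) = 0.3317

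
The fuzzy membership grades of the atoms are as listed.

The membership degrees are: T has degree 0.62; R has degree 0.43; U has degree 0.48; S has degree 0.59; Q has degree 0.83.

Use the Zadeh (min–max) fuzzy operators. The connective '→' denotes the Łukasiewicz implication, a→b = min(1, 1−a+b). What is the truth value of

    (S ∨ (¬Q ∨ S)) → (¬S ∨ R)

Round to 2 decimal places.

¬Q = 1 − 0.83 = 0.17
¬Q ∨ S = max(a, b) on (0.17, 0.59) = 0.59
S ∨ (¬Q ∨ S) = max(a, b) on (0.59, 0.59) = 0.59
¬S = 1 − 0.59 = 0.41
¬S ∨ R = max(a, b) on (0.41, 0.43) = 0.43
(S ∨ (¬Q ∨ S)) → (¬S ∨ R)  [Łukasiewicz: min(1, 1−a+b)] with a=0.59, b=0.43 → 0.84

0.84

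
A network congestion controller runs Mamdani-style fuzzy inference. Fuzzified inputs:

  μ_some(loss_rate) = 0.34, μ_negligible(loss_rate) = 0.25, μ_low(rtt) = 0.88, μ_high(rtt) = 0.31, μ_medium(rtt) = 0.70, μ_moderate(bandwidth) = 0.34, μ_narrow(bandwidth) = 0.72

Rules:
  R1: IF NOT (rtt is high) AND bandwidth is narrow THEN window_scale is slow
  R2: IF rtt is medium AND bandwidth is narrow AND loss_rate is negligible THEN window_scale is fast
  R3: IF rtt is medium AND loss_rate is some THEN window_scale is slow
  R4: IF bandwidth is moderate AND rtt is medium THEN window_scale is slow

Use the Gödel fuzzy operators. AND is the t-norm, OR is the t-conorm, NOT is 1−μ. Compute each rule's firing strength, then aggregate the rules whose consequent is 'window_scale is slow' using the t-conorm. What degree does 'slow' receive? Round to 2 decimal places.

R1: ¬high=1−0.31=0.69, narrow=0.72; AND[min(a, b)] → w = 0.69
R2: medium=0.70, narrow=0.72, negligible=0.25; AND[min(a, b)] → w = 0.25
R3: medium=0.70, some=0.34; AND[min(a, b)] → w = 0.34
R4: moderate=0.34, medium=0.70; AND[min(a, b)] → w = 0.34
Rules with consequent 'slow': {R1, R3, R4} → strengths 0.69, 0.34, 0.34
Aggregate via t-conorm [max(a, b)]: 0.69

0.69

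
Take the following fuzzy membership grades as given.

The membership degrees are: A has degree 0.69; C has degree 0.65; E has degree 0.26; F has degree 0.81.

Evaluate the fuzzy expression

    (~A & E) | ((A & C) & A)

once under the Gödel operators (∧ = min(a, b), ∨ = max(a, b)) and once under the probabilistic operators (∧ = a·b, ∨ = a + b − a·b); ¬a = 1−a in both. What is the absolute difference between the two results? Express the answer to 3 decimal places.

0.285

Under Gödel:
  ~A = 1 − 0.69 = 0.31
  ~A & E = min(a, b) on (0.31, 0.26) = 0.26
  A & C = min(a, b) on (0.69, 0.65) = 0.65
  (A & C) & A = min(a, b) on (0.65, 0.69) = 0.65
  (~A & E) | ((A & C) & A) = max(a, b) on (0.26, 0.65) = 0.65
  → value = 0.6500
Under probabilistic:
  ~A = 1 − 0.6900 = 0.3100
  ~A & E = a·b on (0.3100, 0.2600) = 0.0806
  A & C = a·b on (0.6900, 0.6500) = 0.4485
  (A & C) & A = a·b on (0.4485, 0.6900) = 0.3095
  (~A & E) | ((A & C) & A) = a + b − a·b on (0.0806, 0.3095) = 0.3651
  → value = 0.3651
|0.6500 − 0.3651| = 0.285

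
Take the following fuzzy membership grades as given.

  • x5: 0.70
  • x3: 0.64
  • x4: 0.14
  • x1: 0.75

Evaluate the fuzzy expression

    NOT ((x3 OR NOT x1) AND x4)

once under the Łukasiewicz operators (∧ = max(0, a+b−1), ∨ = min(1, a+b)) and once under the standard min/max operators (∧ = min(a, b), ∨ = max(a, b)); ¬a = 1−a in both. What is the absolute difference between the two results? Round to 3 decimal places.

Under Łukasiewicz:
  NOT x1 = 1 − 0.75 = 0.25
  x3 OR NOT x1 = min(1, a+b) on (0.64, 0.25) = 0.89
  (x3 OR NOT x1) AND x4 = max(0, a+b−1) on (0.89, 0.14) = 0.03
  NOT ((x3 OR NOT x1) AND x4) = 1 − 0.03 = 0.97
  → value = 0.9700
Under standard min/max:
  NOT x1 = 1 − 0.75 = 0.25
  x3 OR NOT x1 = max(a, b) on (0.64, 0.25) = 0.64
  (x3 OR NOT x1) AND x4 = min(a, b) on (0.64, 0.14) = 0.14
  NOT ((x3 OR NOT x1) AND x4) = 1 − 0.14 = 0.86
  → value = 0.8600
|0.9700 − 0.8600| = 0.110

0.110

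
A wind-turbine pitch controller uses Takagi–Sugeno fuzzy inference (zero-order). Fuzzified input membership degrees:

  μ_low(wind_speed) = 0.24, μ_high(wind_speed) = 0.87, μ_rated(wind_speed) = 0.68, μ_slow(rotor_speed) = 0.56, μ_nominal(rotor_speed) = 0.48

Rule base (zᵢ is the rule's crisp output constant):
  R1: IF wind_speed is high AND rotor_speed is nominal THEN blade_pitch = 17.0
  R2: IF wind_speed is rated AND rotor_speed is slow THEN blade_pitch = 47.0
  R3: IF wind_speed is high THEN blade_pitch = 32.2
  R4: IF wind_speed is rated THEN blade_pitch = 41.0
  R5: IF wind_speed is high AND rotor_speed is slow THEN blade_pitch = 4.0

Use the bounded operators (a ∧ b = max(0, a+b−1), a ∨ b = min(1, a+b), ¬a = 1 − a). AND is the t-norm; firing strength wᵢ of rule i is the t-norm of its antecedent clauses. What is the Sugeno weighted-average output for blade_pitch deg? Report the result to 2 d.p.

R1 (z=17.0): high=0.87, nominal=0.48; AND[max(0, a+b−1)] → w = 0.35
R2 (z=47.0): rated=0.68, slow=0.56; AND[max(0, a+b−1)] → w = 0.24
R3 (z=32.2): high=0.87 → w = 0.87
R4 (z=41.0): rated=0.68 → w = 0.68
R5 (z=4.0): high=0.87, slow=0.56; AND[max(0, a+b−1)] → w = 0.43
Weighted average = (0.35·17.0 + 0.24·47.0 + 0.87·32.2 + 0.68·41.0 + 0.43·4.0) / (0.35 + 0.24 + 0.87 + 0.68 + 0.43)
  = 74.8440 / 2.5700 = 29.12

29.12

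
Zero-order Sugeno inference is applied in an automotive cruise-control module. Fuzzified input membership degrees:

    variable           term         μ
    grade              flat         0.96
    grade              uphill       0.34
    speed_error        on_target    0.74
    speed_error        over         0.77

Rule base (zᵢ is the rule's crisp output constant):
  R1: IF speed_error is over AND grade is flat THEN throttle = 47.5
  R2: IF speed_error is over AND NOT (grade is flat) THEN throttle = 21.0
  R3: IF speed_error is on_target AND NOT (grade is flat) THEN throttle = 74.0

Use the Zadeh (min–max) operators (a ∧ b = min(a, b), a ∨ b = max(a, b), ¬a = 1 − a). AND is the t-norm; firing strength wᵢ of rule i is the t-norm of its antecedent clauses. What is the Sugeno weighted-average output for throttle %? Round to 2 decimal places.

R1 (z=47.5): over=0.77, flat=0.96; AND[min(a, b)] → w = 0.77
R2 (z=21.0): over=0.77, ¬flat=1−0.96=0.04; AND[min(a, b)] → w = 0.04
R3 (z=74.0): on_target=0.74, ¬flat=1−0.96=0.04; AND[min(a, b)] → w = 0.04
Weighted average = (0.77·47.5 + 0.04·21.0 + 0.04·74.0) / (0.77 + 0.04 + 0.04)
  = 40.3750 / 0.8500 = 47.50

47.50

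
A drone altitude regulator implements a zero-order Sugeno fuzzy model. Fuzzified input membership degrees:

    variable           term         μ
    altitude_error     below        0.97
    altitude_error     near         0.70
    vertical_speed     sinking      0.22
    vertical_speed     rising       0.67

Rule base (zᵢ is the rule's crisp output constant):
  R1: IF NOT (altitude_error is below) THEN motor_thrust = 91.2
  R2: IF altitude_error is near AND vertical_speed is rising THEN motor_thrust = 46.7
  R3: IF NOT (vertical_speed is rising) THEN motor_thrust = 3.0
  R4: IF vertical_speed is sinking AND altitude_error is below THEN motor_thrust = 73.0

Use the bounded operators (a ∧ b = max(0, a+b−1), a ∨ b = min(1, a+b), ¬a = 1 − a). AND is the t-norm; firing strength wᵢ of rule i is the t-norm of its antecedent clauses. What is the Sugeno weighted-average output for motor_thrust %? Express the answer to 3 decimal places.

R1 (z=91.2): ¬below=1−0.97=0.03 → w = 0.03
R2 (z=46.7): near=0.70, rising=0.67; AND[max(0, a+b−1)] → w = 0.37
R3 (z=3.0): ¬rising=1−0.67=0.33 → w = 0.33
R4 (z=73.0): sinking=0.22, below=0.97; AND[max(0, a+b−1)] → w = 0.19
Weighted average = (0.03·91.2 + 0.37·46.7 + 0.33·3.0 + 0.19·73.0) / (0.03 + 0.37 + 0.33 + 0.19)
  = 34.8750 / 0.9200 = 37.908

37.908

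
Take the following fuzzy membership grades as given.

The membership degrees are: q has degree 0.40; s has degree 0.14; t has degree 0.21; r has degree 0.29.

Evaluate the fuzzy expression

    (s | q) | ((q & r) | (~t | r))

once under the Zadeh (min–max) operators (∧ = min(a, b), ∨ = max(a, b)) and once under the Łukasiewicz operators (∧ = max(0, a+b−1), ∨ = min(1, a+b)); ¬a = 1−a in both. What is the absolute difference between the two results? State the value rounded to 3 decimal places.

Under Zadeh (min–max):
  s | q = max(a, b) on (0.14, 0.40) = 0.40
  q & r = min(a, b) on (0.40, 0.29) = 0.29
  ~t = 1 − 0.21 = 0.79
  ~t | r = max(a, b) on (0.79, 0.29) = 0.79
  (q & r) | (~t | r) = max(a, b) on (0.29, 0.79) = 0.79
  (s | q) | ((q & r) | (~t | r)) = max(a, b) on (0.40, 0.79) = 0.79
  → value = 0.7900
Under Łukasiewicz:
  s | q = min(1, a+b) on (0.14, 0.40) = 0.54
  q & r = max(0, a+b−1) on (0.40, 0.29) = 0.00
  ~t = 1 − 0.21 = 0.79
  ~t | r = min(1, a+b) on (0.79, 0.29) = 1.00
  (q & r) | (~t | r) = min(1, a+b) on (0.00, 1.00) = 1.00
  (s | q) | ((q & r) | (~t | r)) = min(1, a+b) on (0.54, 1.00) = 1.00
  → value = 1.0000
|0.7900 − 1.0000| = 0.210

0.210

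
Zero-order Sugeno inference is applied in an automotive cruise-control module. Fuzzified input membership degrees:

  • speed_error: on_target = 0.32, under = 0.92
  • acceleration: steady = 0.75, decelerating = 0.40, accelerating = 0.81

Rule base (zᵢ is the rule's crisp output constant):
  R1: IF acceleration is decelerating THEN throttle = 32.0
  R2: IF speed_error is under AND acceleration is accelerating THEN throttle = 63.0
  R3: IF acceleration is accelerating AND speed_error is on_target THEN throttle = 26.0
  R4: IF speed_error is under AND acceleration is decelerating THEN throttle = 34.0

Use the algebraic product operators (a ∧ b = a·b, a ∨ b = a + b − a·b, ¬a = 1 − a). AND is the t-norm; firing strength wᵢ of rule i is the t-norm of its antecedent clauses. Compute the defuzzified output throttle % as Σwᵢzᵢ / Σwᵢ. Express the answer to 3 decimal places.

44.572

R1 (z=32.0): decelerating=0.40 → w = 0.4000
R2 (z=63.0): under=0.92, accelerating=0.81; AND[a·b] → w = 0.7452
R3 (z=26.0): accelerating=0.81, on_target=0.32; AND[a·b] → w = 0.2592
R4 (z=34.0): under=0.92, decelerating=0.40; AND[a·b] → w = 0.3680
Weighted average = (0.4000·32.0 + 0.7452·63.0 + 0.2592·26.0 + 0.3680·34.0) / (0.4000 + 0.7452 + 0.2592 + 0.3680)
  = 78.9988 / 1.7724 = 44.572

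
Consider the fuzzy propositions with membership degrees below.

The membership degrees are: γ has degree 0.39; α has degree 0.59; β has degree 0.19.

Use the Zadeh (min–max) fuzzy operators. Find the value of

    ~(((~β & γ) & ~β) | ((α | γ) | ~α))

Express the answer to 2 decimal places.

0.41

~β = 1 − 0.19 = 0.81
~β & γ = min(a, b) on (0.81, 0.39) = 0.39
~β = 1 − 0.19 = 0.81
(~β & γ) & ~β = min(a, b) on (0.39, 0.81) = 0.39
α | γ = max(a, b) on (0.59, 0.39) = 0.59
~α = 1 − 0.59 = 0.41
(α | γ) | ~α = max(a, b) on (0.59, 0.41) = 0.59
((~β & γ) & ~β) | ((α | γ) | ~α) = max(a, b) on (0.39, 0.59) = 0.59
~(((~β & γ) & ~β) | ((α | γ) | ~α)) = 1 − 0.59 = 0.41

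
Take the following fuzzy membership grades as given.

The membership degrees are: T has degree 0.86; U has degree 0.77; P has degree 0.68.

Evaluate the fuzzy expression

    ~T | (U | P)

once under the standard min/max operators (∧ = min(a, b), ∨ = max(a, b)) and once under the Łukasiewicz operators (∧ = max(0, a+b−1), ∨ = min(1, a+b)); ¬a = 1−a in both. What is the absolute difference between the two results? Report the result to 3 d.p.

0.230

Under standard min/max:
  ~T = 1 − 0.86 = 0.14
  U | P = max(a, b) on (0.77, 0.68) = 0.77
  ~T | (U | P) = max(a, b) on (0.14, 0.77) = 0.77
  → value = 0.7700
Under Łukasiewicz:
  ~T = 1 − 0.86 = 0.14
  U | P = min(1, a+b) on (0.77, 0.68) = 1.00
  ~T | (U | P) = min(1, a+b) on (0.14, 1.00) = 1.00
  → value = 1.0000
|0.7700 − 1.0000| = 0.230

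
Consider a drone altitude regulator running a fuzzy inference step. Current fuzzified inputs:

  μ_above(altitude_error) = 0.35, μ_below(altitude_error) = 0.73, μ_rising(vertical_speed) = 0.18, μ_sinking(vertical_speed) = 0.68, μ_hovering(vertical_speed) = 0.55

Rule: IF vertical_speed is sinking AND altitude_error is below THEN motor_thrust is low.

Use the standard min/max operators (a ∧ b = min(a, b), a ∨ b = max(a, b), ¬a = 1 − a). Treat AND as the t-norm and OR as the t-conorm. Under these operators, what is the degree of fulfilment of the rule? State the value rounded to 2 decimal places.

firing strength: sinking=0.68, below=0.73; AND[min(a, b)] → w = 0.68

0.68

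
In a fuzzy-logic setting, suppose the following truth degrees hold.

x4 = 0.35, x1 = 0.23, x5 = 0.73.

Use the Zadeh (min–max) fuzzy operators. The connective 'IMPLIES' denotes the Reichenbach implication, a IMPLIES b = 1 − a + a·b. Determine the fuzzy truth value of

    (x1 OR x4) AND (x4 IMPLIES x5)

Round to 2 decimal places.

x1 OR x4 = max(a, b) on (0.23, 0.35) = 0.35
x4 IMPLIES x5  [Reichenbach: 1 − a + a·b] with a=0.35, b=0.73 → 0.91
(x1 OR x4) AND (x4 IMPLIES x5) = min(a, b) on (0.35, 0.91) = 0.35

0.35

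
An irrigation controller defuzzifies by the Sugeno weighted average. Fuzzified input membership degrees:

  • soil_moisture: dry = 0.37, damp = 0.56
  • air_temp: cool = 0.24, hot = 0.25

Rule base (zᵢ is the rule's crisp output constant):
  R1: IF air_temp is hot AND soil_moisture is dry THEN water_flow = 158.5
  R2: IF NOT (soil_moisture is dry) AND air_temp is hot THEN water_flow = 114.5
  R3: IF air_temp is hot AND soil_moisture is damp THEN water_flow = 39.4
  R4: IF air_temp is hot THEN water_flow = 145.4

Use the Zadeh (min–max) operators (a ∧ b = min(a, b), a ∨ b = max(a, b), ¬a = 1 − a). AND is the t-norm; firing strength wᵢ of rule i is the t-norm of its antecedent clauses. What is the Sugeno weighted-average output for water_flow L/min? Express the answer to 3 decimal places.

114.450

R1 (z=158.5): hot=0.25, dry=0.37; AND[min(a, b)] → w = 0.25
R2 (z=114.5): ¬dry=1−0.37=0.63, hot=0.25; AND[min(a, b)] → w = 0.25
R3 (z=39.4): hot=0.25, damp=0.56; AND[min(a, b)] → w = 0.25
R4 (z=145.4): hot=0.25 → w = 0.25
Weighted average = (0.25·158.5 + 0.25·114.5 + 0.25·39.4 + 0.25·145.4) / (0.25 + 0.25 + 0.25 + 0.25)
  = 114.4500 / 1.0000 = 114.450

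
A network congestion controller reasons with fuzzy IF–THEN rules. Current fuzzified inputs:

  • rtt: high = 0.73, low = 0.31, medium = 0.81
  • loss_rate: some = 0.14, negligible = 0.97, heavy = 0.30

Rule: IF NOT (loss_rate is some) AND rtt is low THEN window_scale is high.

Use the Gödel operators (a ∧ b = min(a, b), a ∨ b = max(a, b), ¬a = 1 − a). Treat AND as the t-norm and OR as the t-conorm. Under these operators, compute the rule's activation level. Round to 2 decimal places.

firing strength: ¬some=1−0.14=0.86, low=0.31; AND[min(a, b)] → w = 0.31

0.31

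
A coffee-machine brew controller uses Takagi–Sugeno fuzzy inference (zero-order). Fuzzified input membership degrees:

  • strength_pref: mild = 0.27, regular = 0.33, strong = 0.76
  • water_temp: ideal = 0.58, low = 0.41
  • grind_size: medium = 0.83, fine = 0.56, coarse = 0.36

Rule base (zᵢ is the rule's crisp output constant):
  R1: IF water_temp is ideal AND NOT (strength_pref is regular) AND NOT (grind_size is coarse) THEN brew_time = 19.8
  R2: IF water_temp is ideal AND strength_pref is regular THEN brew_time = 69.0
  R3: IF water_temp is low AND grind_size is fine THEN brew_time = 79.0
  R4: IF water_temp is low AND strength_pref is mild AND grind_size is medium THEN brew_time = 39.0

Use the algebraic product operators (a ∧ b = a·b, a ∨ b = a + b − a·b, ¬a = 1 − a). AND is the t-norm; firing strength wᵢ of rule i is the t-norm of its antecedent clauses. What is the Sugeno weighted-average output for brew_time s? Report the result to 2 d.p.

52.33

R1 (z=19.8): ideal=0.58, ¬regular=1−0.33=0.67, ¬coarse=1−0.36=0.64; AND[a·b] → w = 0.2487
R2 (z=69.0): ideal=0.58, regular=0.33; AND[a·b] → w = 0.1914
R3 (z=79.0): low=0.41, fine=0.56; AND[a·b] → w = 0.2296
R4 (z=39.0): low=0.41, mild=0.27, medium=0.83; AND[a·b] → w = 0.0919
Weighted average = (0.2487·19.8 + 0.1914·69.0 + 0.2296·79.0 + 0.0919·39.0) / (0.2487 + 0.1914 + 0.2296 + 0.0919)
  = 39.8527 / 0.7616 = 52.33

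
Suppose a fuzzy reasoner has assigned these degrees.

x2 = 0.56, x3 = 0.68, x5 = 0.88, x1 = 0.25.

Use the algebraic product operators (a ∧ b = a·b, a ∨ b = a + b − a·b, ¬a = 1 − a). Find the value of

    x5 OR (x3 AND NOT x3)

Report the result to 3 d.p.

NOT x3 = 1 − 0.6800 = 0.3200
x3 AND NOT x3 = a·b on (0.6800, 0.3200) = 0.2176
x5 OR (x3 AND NOT x3) = a + b − a·b on (0.8800, 0.2176) = 0.9061

0.906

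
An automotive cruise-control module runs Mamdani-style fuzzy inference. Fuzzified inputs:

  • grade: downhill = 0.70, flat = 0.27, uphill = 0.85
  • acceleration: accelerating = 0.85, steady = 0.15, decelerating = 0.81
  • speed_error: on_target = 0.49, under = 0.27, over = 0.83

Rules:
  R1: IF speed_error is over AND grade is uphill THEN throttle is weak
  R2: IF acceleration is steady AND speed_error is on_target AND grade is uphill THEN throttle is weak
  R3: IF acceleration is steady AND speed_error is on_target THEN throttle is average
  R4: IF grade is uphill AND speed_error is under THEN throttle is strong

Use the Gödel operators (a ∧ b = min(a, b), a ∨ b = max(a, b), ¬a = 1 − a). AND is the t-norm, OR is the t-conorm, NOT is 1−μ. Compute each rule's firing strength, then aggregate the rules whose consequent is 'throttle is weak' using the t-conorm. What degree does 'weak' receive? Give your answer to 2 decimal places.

0.83

R1: over=0.83, uphill=0.85; AND[min(a, b)] → w = 0.83
R2: steady=0.15, on_target=0.49, uphill=0.85; AND[min(a, b)] → w = 0.15
R3: steady=0.15, on_target=0.49; AND[min(a, b)] → w = 0.15
R4: uphill=0.85, under=0.27; AND[min(a, b)] → w = 0.27
Rules with consequent 'weak': {R1, R2} → strengths 0.83, 0.15
Aggregate via t-conorm [max(a, b)]: 0.83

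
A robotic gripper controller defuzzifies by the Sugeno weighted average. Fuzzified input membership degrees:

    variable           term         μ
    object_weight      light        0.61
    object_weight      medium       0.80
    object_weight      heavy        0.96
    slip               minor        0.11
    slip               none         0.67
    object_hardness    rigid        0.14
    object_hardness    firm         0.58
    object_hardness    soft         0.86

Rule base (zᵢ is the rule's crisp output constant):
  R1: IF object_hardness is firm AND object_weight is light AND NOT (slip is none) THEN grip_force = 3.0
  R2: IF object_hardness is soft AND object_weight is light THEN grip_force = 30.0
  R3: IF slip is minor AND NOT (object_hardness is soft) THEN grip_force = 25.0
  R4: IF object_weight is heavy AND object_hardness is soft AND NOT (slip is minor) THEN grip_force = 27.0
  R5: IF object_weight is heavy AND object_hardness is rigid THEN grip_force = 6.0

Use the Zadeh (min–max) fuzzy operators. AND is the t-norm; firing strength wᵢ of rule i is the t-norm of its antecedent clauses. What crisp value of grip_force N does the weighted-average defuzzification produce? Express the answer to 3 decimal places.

R1 (z=3.0): firm=0.58, light=0.61, ¬none=1−0.67=0.33; AND[min(a, b)] → w = 0.33
R2 (z=30.0): soft=0.86, light=0.61; AND[min(a, b)] → w = 0.61
R3 (z=25.0): minor=0.11, ¬soft=1−0.86=0.14; AND[min(a, b)] → w = 0.11
R4 (z=27.0): heavy=0.96, soft=0.86, ¬minor=1−0.11=0.89; AND[min(a, b)] → w = 0.86
R5 (z=6.0): heavy=0.96, rigid=0.14; AND[min(a, b)] → w = 0.14
Weighted average = (0.33·3.0 + 0.61·30.0 + 0.11·25.0 + 0.86·27.0 + 0.14·6.0) / (0.33 + 0.61 + 0.11 + 0.86 + 0.14)
  = 46.1000 / 2.0500 = 22.488

22.488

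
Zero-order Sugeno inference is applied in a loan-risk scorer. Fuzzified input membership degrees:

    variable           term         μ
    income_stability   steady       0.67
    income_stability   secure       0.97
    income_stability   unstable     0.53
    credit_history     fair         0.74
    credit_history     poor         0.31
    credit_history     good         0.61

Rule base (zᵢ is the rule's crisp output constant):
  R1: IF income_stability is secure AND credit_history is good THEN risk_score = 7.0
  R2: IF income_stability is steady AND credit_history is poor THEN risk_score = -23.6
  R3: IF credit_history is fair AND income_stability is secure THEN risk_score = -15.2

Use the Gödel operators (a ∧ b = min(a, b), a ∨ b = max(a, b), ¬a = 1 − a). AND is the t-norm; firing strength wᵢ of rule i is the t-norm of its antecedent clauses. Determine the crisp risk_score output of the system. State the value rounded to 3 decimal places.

-8.611

R1 (z=7.0): secure=0.97, good=0.61; AND[min(a, b)] → w = 0.61
R2 (z=-23.6): steady=0.67, poor=0.31; AND[min(a, b)] → w = 0.31
R3 (z=-15.2): fair=0.74, secure=0.97; AND[min(a, b)] → w = 0.74
Weighted average = (0.61·7.0 + 0.31·-23.6 + 0.74·-15.2) / (0.61 + 0.31 + 0.74)
  = -14.2940 / 1.6600 = -8.611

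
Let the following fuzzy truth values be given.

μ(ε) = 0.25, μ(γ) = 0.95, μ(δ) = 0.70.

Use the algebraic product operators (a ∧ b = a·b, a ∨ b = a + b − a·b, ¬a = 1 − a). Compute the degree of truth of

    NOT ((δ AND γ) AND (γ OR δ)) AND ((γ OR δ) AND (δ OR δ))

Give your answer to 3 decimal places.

δ AND γ = a·b on (0.7000, 0.9500) = 0.6650
γ OR δ = a + b − a·b on (0.9500, 0.7000) = 0.9850
(δ AND γ) AND (γ OR δ) = a·b on (0.6650, 0.9850) = 0.6550
NOT ((δ AND γ) AND (γ OR δ)) = 1 − 0.6550 = 0.3450
γ OR δ = a + b − a·b on (0.9500, 0.7000) = 0.9850
δ OR δ = a + b − a·b on (0.7000, 0.7000) = 0.9100
(γ OR δ) AND (δ OR δ) = a·b on (0.9850, 0.9100) = 0.8963
NOT ((δ AND γ) AND (γ OR δ)) AND ((γ OR δ) AND (δ OR δ)) = a·b on (0.3450, 0.8963) = 0.3092

0.309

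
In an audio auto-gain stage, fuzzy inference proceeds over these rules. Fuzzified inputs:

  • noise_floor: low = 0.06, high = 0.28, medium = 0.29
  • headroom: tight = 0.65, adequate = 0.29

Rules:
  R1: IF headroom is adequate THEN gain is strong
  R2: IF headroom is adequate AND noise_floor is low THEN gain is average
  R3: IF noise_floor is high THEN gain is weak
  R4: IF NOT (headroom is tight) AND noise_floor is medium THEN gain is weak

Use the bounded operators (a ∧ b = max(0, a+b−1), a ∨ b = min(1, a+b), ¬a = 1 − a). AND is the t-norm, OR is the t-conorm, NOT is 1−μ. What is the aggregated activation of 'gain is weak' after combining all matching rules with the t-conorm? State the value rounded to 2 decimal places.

0.28

R1: adequate=0.29 → w = 0.29
R2: adequate=0.29, low=0.06; AND[max(0, a+b−1)] → w = 0.00
R3: high=0.28 → w = 0.28
R4: ¬tight=1−0.65=0.35, medium=0.29; AND[max(0, a+b−1)] → w = 0.00
Rules with consequent 'weak': {R3, R4} → strengths 0.28, 0.00
Aggregate via t-conorm [min(1, a+b)]: 0.28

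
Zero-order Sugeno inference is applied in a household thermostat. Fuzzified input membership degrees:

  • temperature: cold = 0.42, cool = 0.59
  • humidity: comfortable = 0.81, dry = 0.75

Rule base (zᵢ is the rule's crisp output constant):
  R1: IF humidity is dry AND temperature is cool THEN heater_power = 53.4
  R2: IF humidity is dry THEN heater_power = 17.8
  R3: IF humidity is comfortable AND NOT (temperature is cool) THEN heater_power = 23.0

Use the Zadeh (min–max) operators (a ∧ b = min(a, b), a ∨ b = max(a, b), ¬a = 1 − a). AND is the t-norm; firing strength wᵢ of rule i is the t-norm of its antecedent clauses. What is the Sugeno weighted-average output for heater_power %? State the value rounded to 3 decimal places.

31.021

R1 (z=53.4): dry=0.75, cool=0.59; AND[min(a, b)] → w = 0.59
R2 (z=17.8): dry=0.75 → w = 0.75
R3 (z=23.0): comfortable=0.81, ¬cool=1−0.59=0.41; AND[min(a, b)] → w = 0.41
Weighted average = (0.59·53.4 + 0.75·17.8 + 0.41·23.0) / (0.59 + 0.75 + 0.41)
  = 54.2860 / 1.7500 = 31.021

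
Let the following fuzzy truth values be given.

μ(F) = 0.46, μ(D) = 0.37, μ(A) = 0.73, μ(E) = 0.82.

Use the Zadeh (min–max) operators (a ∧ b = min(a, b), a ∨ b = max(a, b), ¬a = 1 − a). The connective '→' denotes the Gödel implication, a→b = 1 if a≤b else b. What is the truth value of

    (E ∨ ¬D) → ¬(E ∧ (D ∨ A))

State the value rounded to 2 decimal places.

¬D = 1 − 0.37 = 0.63
E ∨ ¬D = max(a, b) on (0.82, 0.63) = 0.82
D ∨ A = max(a, b) on (0.37, 0.73) = 0.73
E ∧ (D ∨ A) = min(a, b) on (0.82, 0.73) = 0.73
¬(E ∧ (D ∨ A)) = 1 − 0.73 = 0.27
(E ∨ ¬D) → ¬(E ∧ (D ∨ A))  [Gödel: 1 if a≤b else b] with a=0.82, b=0.27 → 0.27

0.27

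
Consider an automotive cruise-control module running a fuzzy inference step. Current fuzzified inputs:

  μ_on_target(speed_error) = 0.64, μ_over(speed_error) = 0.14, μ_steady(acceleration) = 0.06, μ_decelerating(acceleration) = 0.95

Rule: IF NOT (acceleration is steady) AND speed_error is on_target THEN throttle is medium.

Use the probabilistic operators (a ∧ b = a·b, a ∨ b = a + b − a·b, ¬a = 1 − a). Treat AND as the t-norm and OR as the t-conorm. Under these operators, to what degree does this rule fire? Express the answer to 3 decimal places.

0.602

firing strength: ¬steady=1−0.06=0.94, on_target=0.64; AND[a·b] → w = 0.6016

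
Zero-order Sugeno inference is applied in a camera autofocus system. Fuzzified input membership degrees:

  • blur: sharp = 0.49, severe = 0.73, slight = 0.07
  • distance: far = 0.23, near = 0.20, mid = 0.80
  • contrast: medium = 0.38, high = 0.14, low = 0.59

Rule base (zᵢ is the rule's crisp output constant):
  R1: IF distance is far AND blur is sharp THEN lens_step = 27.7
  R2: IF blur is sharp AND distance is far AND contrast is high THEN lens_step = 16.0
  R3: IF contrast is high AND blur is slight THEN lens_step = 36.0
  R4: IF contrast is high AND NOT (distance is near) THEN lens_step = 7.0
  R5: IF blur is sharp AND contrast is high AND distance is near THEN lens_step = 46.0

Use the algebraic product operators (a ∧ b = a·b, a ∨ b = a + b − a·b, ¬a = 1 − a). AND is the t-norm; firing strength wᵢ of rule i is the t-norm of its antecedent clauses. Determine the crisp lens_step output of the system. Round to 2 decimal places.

19.48

R1 (z=27.7): far=0.23, sharp=0.49; AND[a·b] → w = 0.1127
R2 (z=16.0): sharp=0.49, far=0.23, high=0.14; AND[a·b] → w = 0.0158
R3 (z=36.0): high=0.14, slight=0.07; AND[a·b] → w = 0.0098
R4 (z=7.0): high=0.14, ¬near=1−0.20=0.80; AND[a·b] → w = 0.1120
R5 (z=46.0): sharp=0.49, high=0.14, near=0.20; AND[a·b] → w = 0.0137
Weighted average = (0.1127·27.7 + 0.0158·16.0 + 0.0098·36.0 + 0.1120·7.0 + 0.0137·46.0) / (0.1127 + 0.0158 + 0.0098 + 0.1120 + 0.0137)
  = 5.1422 / 0.2640 = 19.48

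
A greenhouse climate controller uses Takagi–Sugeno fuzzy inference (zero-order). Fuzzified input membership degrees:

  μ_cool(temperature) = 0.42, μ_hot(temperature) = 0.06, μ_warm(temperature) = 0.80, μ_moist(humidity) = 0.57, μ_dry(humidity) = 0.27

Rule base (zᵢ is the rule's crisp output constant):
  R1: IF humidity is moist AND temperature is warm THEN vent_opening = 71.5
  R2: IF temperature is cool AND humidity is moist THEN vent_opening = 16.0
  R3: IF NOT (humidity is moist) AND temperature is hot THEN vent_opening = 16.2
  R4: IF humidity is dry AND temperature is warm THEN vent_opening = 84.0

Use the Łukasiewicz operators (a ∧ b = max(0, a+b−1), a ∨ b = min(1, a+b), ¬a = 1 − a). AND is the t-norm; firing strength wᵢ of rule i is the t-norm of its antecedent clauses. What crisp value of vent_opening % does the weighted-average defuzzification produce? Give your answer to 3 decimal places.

73.489

R1 (z=71.5): moist=0.57, warm=0.80; AND[max(0, a+b−1)] → w = 0.37
R2 (z=16.0): cool=0.42, moist=0.57; AND[max(0, a+b−1)] → w = 0.00
R3 (z=16.2): ¬moist=1−0.57=0.43, hot=0.06; AND[max(0, a+b−1)] → w = 0.00
R4 (z=84.0): dry=0.27, warm=0.80; AND[max(0, a+b−1)] → w = 0.07
Weighted average = (0.37·71.5 + 0.00·16.0 + 0.00·16.2 + 0.07·84.0) / (0.37 + 0.00 + 0.00 + 0.07)
  = 32.3350 / 0.4400 = 73.489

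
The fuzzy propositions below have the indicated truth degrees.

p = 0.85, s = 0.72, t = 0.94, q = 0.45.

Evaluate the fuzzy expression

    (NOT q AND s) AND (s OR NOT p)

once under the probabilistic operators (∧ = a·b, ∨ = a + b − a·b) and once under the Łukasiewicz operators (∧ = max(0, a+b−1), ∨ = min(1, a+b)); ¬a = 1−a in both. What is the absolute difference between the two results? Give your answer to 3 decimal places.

Under probabilistic:
  NOT q = 1 − 0.4500 = 0.5500
  NOT q AND s = a·b on (0.5500, 0.7200) = 0.3960
  NOT p = 1 − 0.8500 = 0.1500
  s OR NOT p = a + b − a·b on (0.7200, 0.1500) = 0.7620
  (NOT q AND s) AND (s OR NOT p) = a·b on (0.3960, 0.7620) = 0.3018
  → value = 0.3018
Under Łukasiewicz:
  NOT q = 1 − 0.45 = 0.55
  NOT q AND s = max(0, a+b−1) on (0.55, 0.72) = 0.27
  NOT p = 1 − 0.85 = 0.15
  s OR NOT p = min(1, a+b) on (0.72, 0.15) = 0.87
  (NOT q AND s) AND (s OR NOT p) = max(0, a+b−1) on (0.27, 0.87) = 0.14
  → value = 0.1400
|0.3018 − 0.1400| = 0.162

0.162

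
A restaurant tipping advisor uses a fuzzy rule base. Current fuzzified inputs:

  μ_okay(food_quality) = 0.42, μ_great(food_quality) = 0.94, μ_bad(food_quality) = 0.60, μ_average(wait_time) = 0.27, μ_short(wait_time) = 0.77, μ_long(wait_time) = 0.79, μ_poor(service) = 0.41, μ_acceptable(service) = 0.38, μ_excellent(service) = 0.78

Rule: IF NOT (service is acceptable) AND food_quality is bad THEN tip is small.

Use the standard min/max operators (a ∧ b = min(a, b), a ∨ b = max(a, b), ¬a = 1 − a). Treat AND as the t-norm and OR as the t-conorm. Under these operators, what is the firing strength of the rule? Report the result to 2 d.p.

0.60

firing strength: ¬acceptable=1−0.38=0.62, bad=0.60; AND[min(a, b)] → w = 0.60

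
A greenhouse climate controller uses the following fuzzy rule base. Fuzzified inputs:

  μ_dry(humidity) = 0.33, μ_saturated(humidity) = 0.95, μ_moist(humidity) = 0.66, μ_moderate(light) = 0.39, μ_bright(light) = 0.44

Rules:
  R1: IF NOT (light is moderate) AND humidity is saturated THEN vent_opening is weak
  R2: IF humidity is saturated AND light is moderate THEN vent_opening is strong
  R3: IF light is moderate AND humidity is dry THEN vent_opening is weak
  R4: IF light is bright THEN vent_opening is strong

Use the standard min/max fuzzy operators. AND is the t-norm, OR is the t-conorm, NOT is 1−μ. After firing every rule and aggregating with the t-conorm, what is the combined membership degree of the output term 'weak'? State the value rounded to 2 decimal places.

R1: ¬moderate=1−0.39=0.61, saturated=0.95; AND[min(a, b)] → w = 0.61
R2: saturated=0.95, moderate=0.39; AND[min(a, b)] → w = 0.39
R3: moderate=0.39, dry=0.33; AND[min(a, b)] → w = 0.33
R4: bright=0.44 → w = 0.44
Rules with consequent 'weak': {R1, R3} → strengths 0.61, 0.33
Aggregate via t-conorm [max(a, b)]: 0.61

0.61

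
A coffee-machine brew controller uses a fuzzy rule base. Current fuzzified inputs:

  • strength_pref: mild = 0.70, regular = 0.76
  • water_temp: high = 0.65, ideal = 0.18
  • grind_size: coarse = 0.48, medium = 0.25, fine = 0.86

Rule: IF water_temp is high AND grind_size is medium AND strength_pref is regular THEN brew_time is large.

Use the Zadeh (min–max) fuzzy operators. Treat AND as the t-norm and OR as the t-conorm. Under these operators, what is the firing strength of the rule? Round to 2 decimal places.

firing strength: high=0.65, medium=0.25, regular=0.76; AND[min(a, b)] → w = 0.25

0.25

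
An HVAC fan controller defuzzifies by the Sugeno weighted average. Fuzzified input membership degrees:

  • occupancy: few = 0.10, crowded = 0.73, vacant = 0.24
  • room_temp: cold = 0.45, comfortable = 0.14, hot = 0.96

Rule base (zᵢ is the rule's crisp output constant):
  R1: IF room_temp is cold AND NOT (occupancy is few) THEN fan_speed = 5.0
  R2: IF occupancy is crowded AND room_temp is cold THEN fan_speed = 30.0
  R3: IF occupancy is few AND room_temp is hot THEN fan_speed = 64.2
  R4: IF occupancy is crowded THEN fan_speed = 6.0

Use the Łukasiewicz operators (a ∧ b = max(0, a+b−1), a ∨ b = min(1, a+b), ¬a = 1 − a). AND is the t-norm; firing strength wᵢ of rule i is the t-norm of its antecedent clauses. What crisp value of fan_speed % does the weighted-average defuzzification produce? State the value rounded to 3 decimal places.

11.653

R1 (z=5.0): cold=0.45, ¬few=1−0.10=0.90; AND[max(0, a+b−1)] → w = 0.35
R2 (z=30.0): crowded=0.73, cold=0.45; AND[max(0, a+b−1)] → w = 0.18
R3 (z=64.2): few=0.10, hot=0.96; AND[max(0, a+b−1)] → w = 0.06
R4 (z=6.0): crowded=0.73 → w = 0.73
Weighted average = (0.35·5.0 + 0.18·30.0 + 0.06·64.2 + 0.73·6.0) / (0.35 + 0.18 + 0.06 + 0.73)
  = 15.3820 / 1.3200 = 11.653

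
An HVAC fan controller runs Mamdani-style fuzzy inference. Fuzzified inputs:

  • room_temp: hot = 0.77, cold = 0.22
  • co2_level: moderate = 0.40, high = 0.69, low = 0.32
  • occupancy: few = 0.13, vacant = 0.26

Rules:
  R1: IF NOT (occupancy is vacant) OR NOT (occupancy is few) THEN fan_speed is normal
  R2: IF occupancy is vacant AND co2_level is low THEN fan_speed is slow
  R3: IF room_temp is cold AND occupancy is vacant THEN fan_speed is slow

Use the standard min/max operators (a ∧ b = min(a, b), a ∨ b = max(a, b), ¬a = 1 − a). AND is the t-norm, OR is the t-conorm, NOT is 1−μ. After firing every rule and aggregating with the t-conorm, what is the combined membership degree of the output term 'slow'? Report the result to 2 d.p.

0.26

R1: ¬vacant=1−0.26=0.74, ¬few=1−0.13=0.87; OR[max(a, b)] → w = 0.87
R2: vacant=0.26, low=0.32; AND[min(a, b)] → w = 0.26
R3: cold=0.22, vacant=0.26; AND[min(a, b)] → w = 0.22
Rules with consequent 'slow': {R2, R3} → strengths 0.26, 0.22
Aggregate via t-conorm [max(a, b)]: 0.26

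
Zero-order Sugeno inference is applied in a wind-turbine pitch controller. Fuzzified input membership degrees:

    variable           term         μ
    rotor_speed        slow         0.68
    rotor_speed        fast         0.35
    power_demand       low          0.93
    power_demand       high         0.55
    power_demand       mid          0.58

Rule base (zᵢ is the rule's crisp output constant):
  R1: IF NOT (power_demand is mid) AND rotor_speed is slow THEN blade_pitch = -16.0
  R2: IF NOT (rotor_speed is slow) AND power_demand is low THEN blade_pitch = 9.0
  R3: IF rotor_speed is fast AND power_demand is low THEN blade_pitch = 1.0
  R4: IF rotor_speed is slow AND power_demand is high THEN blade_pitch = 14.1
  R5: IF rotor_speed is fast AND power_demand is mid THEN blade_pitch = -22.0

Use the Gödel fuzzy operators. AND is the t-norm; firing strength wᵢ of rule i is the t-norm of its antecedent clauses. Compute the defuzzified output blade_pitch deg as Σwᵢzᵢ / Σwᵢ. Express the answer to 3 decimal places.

R1 (z=-16.0): ¬mid=1−0.58=0.42, slow=0.68; AND[min(a, b)] → w = 0.42
R2 (z=9.0): ¬slow=1−0.68=0.32, low=0.93; AND[min(a, b)] → w = 0.32
R3 (z=1.0): fast=0.35, low=0.93; AND[min(a, b)] → w = 0.35
R4 (z=14.1): slow=0.68, high=0.55; AND[min(a, b)] → w = 0.55
R5 (z=-22.0): fast=0.35, mid=0.58; AND[min(a, b)] → w = 0.35
Weighted average = (0.42·-16.0 + 0.32·9.0 + 0.35·1.0 + 0.55·14.1 + 0.35·-22.0) / (0.42 + 0.32 + 0.35 + 0.55 + 0.35)
  = -3.4350 / 1.9900 = -1.726

-1.726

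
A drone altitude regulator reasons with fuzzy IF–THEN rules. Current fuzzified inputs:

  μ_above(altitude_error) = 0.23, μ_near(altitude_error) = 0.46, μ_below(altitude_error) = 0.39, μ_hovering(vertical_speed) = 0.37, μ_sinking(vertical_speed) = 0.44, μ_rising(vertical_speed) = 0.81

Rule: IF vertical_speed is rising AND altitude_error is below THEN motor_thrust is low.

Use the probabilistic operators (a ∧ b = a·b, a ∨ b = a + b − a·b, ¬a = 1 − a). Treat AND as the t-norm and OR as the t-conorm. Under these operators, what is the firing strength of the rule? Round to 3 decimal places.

0.316

firing strength: rising=0.81, below=0.39; AND[a·b] → w = 0.3159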